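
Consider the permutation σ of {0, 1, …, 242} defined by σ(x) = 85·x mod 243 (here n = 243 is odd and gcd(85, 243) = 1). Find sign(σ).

+1

Trace 214: π^k(214) = [214, 208, 184, 88, 190, 112, 43] for k=0..6.
11 cycles of lengths [81, 81, 27, 27, 9, 9, 3, 3, 1, 1, 1].
sign(π) = (−1)^{n − #cycles} = (−1)^{243−11} = (−1)^232 = +1.
The Jacobi symbol (85|243) = +1 (Zolotarev) agrees.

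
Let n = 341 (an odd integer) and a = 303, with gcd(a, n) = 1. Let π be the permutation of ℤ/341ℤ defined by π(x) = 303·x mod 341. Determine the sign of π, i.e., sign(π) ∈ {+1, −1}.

Trace 285: π^k(285) = [285, 82, 294, 81, 332, 1, 303] for k=0..6.
π_303 has 13 disjoint cycles with lengths [30, 30, 30, 30, 30, 30, 30, 30, 30, 30, 30, 10, 1] on {0,…,340}.
With 13 cycles on 341 points, sign = (−1)^{341−13} = +1.

+1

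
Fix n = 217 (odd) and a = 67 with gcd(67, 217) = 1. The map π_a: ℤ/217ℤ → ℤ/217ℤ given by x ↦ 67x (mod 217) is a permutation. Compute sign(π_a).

Start at x=1: 1 → 67 → 149 → 1 (one orbit).
Decompose π into cycles: lengths [3, 3, 3, 3, 3, 3, 3, 3, 3, 3, 3, 3, 3, 3, 3, 3, 3, 3, 3, 3, 3, 3, 3, 3, 3, 3, 3, 3, 3, 3, 3, 3, 3, 3, 3, 3, 3, 3, 3, 3, 3, 3, 3, 3, 3, 3, 3, 3, 3, 3, 3, 3, 3, 3, 3, 3, 3, 3, 3, 3, 3, 3, 3, 3, 3, 3, 3, 3, 3, 3, 3, 3, 1] (73 cycles, including the fixed point 0).
sign(π) = (−1)^{n − #cycles} = (−1)^{217−73} = (−1)^144 = +1.
The Jacobi symbol (67|217) = +1 (Zolotarev) agrees.

+1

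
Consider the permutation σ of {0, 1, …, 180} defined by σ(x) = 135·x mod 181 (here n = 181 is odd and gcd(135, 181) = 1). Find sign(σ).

+1

Start at x=42: 42 → 59 → 1 → 135 → 125 → 42 (one orbit).
The orbit structure of x ↦ 135x mod 181: 37 orbits of sizes [5, 5, 5, 5, 5, 5, 5, 5, 5, 5, 5, 5, 5, 5, 5, 5, 5, 5, 5, 5, 5, 5, 5, 5, 5, 5, 5, 5, 5, 5, 5, 5, 5, 5, 5, 5, 1].
With 37 cycles on 181 points, sign = (−1)^{181−37} = +1.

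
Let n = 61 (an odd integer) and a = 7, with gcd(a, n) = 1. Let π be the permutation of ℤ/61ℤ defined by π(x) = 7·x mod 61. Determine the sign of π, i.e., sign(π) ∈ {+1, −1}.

-1

Orbit of 42 under x↦7x: [42, 50, 45, 10, 9, 2, 14]… (length divides ord_61(7)).
Decompose π into cycles: lengths [60, 1] (2 cycles, including the fixed point 0).
61 − 2 = 59 transpositions; sign(π) = (−1)^59 = -1.
(7|61)_J = -1 (Zolotarev's lemma cross-check).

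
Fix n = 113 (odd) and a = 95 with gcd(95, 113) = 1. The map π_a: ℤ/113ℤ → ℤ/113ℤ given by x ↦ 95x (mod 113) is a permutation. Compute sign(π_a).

+1

Start at x=95: 95 → 98 → 44 → 112 → 18 → 15 → 69 → … (one orbit).
15 cycles of lengths [8, 8, 8, 8, 8, 8, 8, 8, 8, 8, 8, 8, 8, 8, 1].
sign(π) = (−1)^{n − #cycles} = (−1)^{113−15} = (−1)^98 = +1.
Zolotarev: (95|113) = +1, matching the cycle-count sign.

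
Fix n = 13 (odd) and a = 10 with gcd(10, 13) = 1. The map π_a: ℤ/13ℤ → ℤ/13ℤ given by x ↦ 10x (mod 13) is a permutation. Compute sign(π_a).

+1

Orbit of 12 under x↦10x: [12, 3, 4, 1, 10, 9]… (length divides ord_13(10)).
The orbit structure of x ↦ 10x mod 13: 3 orbits of sizes [6, 6, 1].
3 cycles on 13: each ℓ→(−1)^(ℓ−1), product (−1)^10 = +1.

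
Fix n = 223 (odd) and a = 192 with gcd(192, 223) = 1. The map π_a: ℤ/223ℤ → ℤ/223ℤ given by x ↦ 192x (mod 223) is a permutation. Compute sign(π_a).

-1

Orbit of 115 under x↦192x: [115, 3, 130, 207, 50, 11, 105]… (length divides ord_223(192)).
Decompose π into cycles: lengths [222, 1] (2 cycles, including the fixed point 0).
Σ(ℓ_i−1) = 223−2 = 221; sign = (−1)^221 = -1.
(192|223)_J = -1 (Zolotarev's lemma cross-check).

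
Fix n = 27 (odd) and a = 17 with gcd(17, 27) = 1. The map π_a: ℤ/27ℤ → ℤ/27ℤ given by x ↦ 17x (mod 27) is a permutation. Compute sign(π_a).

-1

Trace 8: π^k(8) = [8, 1, 17, 19, 26, 10] for k=0..5.
Cycle lengths of π_17 on ℤ/27ℤ: [6, 6, 6, 2, 2, 2, 2, 1]; 8 cycles in total.
sign(π) = (−1)^{n − #cycles} = (−1)^{27−8} = (−1)^19 = -1.
Check: (17/27) = -1 by Zolotarev.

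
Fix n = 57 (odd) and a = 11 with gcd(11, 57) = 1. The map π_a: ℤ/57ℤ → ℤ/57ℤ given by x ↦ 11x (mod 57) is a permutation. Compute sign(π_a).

-1

Start at x=49: 49 → 26 → 1 → 11 → 7 → 20 → 49 (one orbit).
Cycle lengths of π_11 on ℤ/57ℤ: [6, 6, 6, 6, 6, 6, 3, 3, 3, 3, 3, 3, 2, 1]; 14 cycles in total.
14 cycles on 57: each ℓ→(−1)^(ℓ−1), product (−1)^43 = -1.
Zolotarev: (11|57) = -1, matching the cycle-count sign.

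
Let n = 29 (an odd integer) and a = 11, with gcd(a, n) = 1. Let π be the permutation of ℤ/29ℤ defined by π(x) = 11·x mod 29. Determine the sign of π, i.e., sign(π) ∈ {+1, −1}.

Orbit of 22 under x↦11x: [22, 10, 23, 21, 28, 18, 24]… (length divides ord_29(11)).
Decompose π into cycles: lengths [28, 1] (2 cycles, including the fixed point 0).
With 2 cycles on 29 points, sign = (−1)^{29−2} = -1.
Zolotarev: (11|29) = -1, matching the cycle-count sign.

-1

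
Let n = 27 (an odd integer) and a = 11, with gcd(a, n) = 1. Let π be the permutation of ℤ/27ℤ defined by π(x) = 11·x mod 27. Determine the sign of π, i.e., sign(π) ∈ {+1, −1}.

Start at x=23: 23 → 10 → 2 → 22 → 26 → 16 → 14 → … (one orbit).
Cycle type of π: 18 + 6 + 2 + 1; total 4 cycles.
4 cycles on 27: each ℓ→(−1)^(ℓ−1), product (−1)^23 = -1.

-1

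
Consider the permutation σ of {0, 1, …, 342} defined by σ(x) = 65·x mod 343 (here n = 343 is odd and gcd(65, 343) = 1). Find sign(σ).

+1

Start at x=198: 198 → 179 → 316 → 303 → 144 → 99 → 261 → … (one orbit).
The orbit structure of x ↦ 65x mod 343: 7 orbits of sizes [147, 147, 21, 21, 3, 3, 1].
7 cycles on 343: each ℓ→(−1)^(ℓ−1), product (−1)^336 = +1.
Check: (65/343) = +1 by Zolotarev.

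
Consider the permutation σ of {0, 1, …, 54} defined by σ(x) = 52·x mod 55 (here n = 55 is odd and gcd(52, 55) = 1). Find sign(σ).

Orbit of 28 under x↦52x: [28, 26, 32, 14, 13, 16, 7]… (length divides ord_55(52)).
Decompose π into cycles: lengths [20, 20, 10, 4, 1] (5 cycles, including the fixed point 0).
55 − 5 = 50 transpositions; sign(π) = (−1)^50 = +1.
(52|55)_J = +1 (Zolotarev's lemma cross-check).

+1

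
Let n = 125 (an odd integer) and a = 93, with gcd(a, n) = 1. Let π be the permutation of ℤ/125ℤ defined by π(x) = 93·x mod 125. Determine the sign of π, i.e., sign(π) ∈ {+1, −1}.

Trace 18: π^k(18) = [18, 49, 57, 51, 118, 99, 82] for k=0..6.
Decompose π into cycles: lengths [20, 20, 20, 20, 20, 4, 4, 4, 4, 4, 4, 1] (12 cycles, including the fixed point 0).
n − c = 125 − 12 = 113; sign = (−1)^113 = -1.

-1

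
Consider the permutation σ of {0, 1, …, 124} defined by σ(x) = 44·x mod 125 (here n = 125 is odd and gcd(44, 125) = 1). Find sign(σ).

Trace 44: π^k(44) = [44, 61, 59, 96, 99, 106, 39] for k=0..6.
Cycle type of π: 50×2 + 10×2 + 2×2 + 1; total 7 cycles.
7 cycles on 125: each ℓ→(−1)^(ℓ−1), product (−1)^118 = +1.

+1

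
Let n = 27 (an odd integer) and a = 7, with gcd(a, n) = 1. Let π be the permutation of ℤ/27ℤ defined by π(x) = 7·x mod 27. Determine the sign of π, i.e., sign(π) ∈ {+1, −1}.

Trace 1: π^k(1) = [1, 7, 22, 19, 25, 13, 10] for k=0..6.
7 cycles of lengths [9, 9, 3, 3, 1, 1, 1].
Σ(ℓ_i−1) = 27−7 = 20; sign = (−1)^20 = +1.
Check: (7/27) = +1 by Zolotarev.

+1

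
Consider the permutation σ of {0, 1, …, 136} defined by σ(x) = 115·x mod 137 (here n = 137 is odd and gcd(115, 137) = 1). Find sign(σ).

Trace 1: π^k(1) = [1, 115, 73, 38, 123, 34, 74] for k=0..6.
π_115 has 9 disjoint cycles with lengths [17, 17, 17, 17, 17, 17, 17, 17, 1] on {0,…,136}.
sign(π) = (−1)^{n − #cycles} = (−1)^{137−9} = (−1)^128 = +1.
The Jacobi symbol (115|137) = +1 (Zolotarev) agrees.

+1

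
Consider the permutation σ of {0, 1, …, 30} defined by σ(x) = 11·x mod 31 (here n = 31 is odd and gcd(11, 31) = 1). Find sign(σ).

Start at x=26: 26 → 7 → 15 → 10 → 17 → 1 → 11 → … (one orbit).
π_11 has 2 disjoint cycles with lengths [30, 1] on {0,…,30}.
n − c = 31 − 2 = 29; sign = (−1)^29 = -1.

-1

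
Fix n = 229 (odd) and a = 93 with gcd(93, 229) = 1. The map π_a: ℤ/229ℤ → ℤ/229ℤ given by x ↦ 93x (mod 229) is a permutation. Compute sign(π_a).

Orbit of 172 under x↦93x: [172, 195, 44, 199, 187, 216, 165]… (length divides ord_229(93)).
π_93 has 4 disjoint cycles with lengths [76, 76, 76, 1] on {0,…,228}.
With 4 cycles on 229 points, sign = (−1)^{229−4} = -1.
The Jacobi symbol (93|229) = -1 (Zolotarev) agrees.

-1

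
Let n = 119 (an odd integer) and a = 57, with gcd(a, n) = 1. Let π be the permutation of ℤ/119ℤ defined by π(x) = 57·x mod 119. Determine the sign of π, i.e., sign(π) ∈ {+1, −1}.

Trace 57: π^k(57) = [57, 36, 29, 106, 92, 8, 99] for k=0..6.
Cycle type of π: 16×7 + 1×7; total 14 cycles.
Σ(ℓ_i−1) = 119−14 = 105; sign = (−1)^105 = -1.
Zolotarev: (57|119) = -1, matching the cycle-count sign.

-1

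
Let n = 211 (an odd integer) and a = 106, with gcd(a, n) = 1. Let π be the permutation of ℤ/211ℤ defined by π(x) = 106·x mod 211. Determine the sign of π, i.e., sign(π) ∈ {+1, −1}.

-1

Trace 162: π^k(162) = [162, 81, 146, 73, 142, 71, 141] for k=0..6.
π_106 has 2 disjoint cycles with lengths [210, 1] on {0,…,210}.
sign(π) = (−1)^{n − #cycles} = (−1)^{211−2} = (−1)^209 = -1.
(106|211)_J = -1 (Zolotarev's lemma cross-check).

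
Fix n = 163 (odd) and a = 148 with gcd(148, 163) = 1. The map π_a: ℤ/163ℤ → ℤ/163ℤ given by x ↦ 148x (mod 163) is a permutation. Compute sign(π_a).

-1

Orbit of 85 under x↦148x: [85, 29, 54, 5, 88, 147, 77]… (length divides ord_163(148)).
Cycle type of π: 162 + 1; total 2 cycles.
163 − 2 = 161 transpositions; sign(π) = (−1)^161 = -1.
Zolotarev: (148|163) = -1, matching the cycle-count sign.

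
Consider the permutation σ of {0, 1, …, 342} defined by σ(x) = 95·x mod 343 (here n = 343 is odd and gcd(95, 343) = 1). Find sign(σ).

+1

Orbit of 128 under x↦95x: [128, 155, 319, 121, 176, 256, 310]… (length divides ord_343(95)).
7 cycles of lengths [147, 147, 21, 21, 3, 3, 1].
343 − 7 = 336 transpositions; sign(π) = (−1)^336 = +1.
The Jacobi symbol (95|343) = +1 (Zolotarev) agrees.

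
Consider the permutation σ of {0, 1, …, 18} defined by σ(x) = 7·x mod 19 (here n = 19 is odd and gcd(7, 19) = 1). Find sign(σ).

+1

Start at x=11: 11 → 1 → 7 → 11 (one orbit).
Decompose π into cycles: lengths [3, 3, 3, 3, 3, 3, 1] (7 cycles, including the fixed point 0).
19 − 7 = 12 transpositions; sign(π) = (−1)^12 = +1.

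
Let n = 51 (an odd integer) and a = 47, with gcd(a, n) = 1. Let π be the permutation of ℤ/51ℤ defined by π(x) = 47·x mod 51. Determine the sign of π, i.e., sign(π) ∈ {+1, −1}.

Orbit of 47 under x↦47x: [47, 16, 38, 1]… (length divides ord_51(47)).
14 cycles of lengths [4, 4, 4, 4, 4, 4, 4, 4, 4, 4, 4, 4, 2, 1].
Σ(ℓ_i−1) = 51−14 = 37; sign = (−1)^37 = -1.

-1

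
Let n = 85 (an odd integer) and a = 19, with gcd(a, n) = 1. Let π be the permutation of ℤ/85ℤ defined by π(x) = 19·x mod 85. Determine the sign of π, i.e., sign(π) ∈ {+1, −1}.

+1

Start at x=9: 9 → 1 → 19 → 21 → 59 → 16 → 49 → … (one orbit).
Cycle lengths of π_19 on ℤ/85ℤ: [8, 8, 8, 8, 8, 8, 8, 8, 8, 8, 2, 2, 1]; 13 cycles in total.
sign(π) = (−1)^{n − #cycles} = (−1)^{85−13} = (−1)^72 = +1.
The Jacobi symbol (19|85) = +1 (Zolotarev) agrees.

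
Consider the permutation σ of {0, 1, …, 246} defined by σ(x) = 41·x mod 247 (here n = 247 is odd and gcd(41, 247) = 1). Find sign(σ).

+1

Trace 18: π^k(18) = [18, 244, 124, 144, 223, 4, 164] for k=0..6.
The orbit structure of x ↦ 41x mod 247: 9 orbits of sizes [36, 36, 36, 36, 36, 36, 18, 12, 1].
n − c = 247 − 9 = 238; sign = (−1)^238 = +1.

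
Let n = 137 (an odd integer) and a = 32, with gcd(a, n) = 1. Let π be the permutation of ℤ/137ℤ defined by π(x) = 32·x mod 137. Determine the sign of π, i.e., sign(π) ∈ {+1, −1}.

Orbit of 122 under x↦32x: [122, 68, 121, 36, 56, 11, 78]… (length divides ord_137(32)).
Decompose π into cycles: lengths [68, 68, 1] (3 cycles, including the fixed point 0).
137 − 3 = 134 transpositions; sign(π) = (−1)^134 = +1.

+1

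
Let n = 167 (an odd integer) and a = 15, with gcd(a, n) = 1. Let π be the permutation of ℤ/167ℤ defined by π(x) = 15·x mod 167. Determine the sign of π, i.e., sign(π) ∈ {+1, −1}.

Trace 79: π^k(79) = [79, 16, 73, 93, 59, 50, 82] for k=0..6.
Decompose π into cycles: lengths [166, 1] (2 cycles, including the fixed point 0).
n − c = 167 − 2 = 165; sign = (−1)^165 = -1.

-1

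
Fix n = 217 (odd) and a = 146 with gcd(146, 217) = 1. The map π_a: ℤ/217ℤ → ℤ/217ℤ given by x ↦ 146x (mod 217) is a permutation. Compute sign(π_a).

Start at x=1: 1 → 146 → 50 → 139 → 113 → 6 → 8 → … (one orbit).
Decompose π into cycles: lengths [30, 30, 30, 30, 30, 30, 30, 2, 2, 2, 1] (11 cycles, including the fixed point 0).
11 cycles on 217: each ℓ→(−1)^(ℓ−1), product (−1)^206 = +1.

+1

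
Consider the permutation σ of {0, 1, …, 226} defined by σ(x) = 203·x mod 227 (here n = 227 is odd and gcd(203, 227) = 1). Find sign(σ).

Trace 213: π^k(213) = [213, 109, 108, 132, 10, 214, 85] for k=0..6.
The orbit structure of x ↦ 203x mod 227: 3 orbits of sizes [113, 113, 1].
With 3 cycles on 227 points, sign = (−1)^{227−3} = +1.

+1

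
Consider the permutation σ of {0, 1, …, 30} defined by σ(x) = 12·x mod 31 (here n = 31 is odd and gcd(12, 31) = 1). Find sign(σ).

-1

Orbit of 30 under x↦12x: [30, 19, 11, 8, 3, 5, 29]… (length divides ord_31(12)).
2 cycles of lengths [30, 1].
n − c = 31 − 2 = 29; sign = (−1)^29 = -1.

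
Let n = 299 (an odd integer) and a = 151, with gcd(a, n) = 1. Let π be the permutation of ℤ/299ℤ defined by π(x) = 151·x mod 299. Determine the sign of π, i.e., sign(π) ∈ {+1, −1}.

Start at x=265: 265 → 248 → 73 → 259 → 239 → 209 → 164 → … (one orbit).
π_151 has 12 disjoint cycles with lengths [44, 44, 44, 44, 44, 44, 11, 11, 4, 4, 4, 1] on {0,…,298}.
Σ(ℓ_i−1) = 299−12 = 287; sign = (−1)^287 = -1.
(151|299)_J = -1 (Zolotarev's lemma cross-check).

-1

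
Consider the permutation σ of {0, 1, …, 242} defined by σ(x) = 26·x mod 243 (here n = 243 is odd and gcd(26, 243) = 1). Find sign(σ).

-1

Orbit of 107 under x↦26x: [107, 109, 161, 55, 215, 1, 26]… (length divides ord_243(26)).
π_26 has 32 disjoint cycles with lengths [18, 18, 18, 18, 18, 18, 18, 18, 18, 6, 6, 6, 6, 6, 6, 6, 6, 6, 2, 2, 2, 2, 2, 2, 2, 2, 2, 2, 2, 2, 2, 1] on {0,…,242}.
243 − 32 = 211 transpositions; sign(π) = (−1)^211 = -1.
Check: (26/243) = -1 by Zolotarev.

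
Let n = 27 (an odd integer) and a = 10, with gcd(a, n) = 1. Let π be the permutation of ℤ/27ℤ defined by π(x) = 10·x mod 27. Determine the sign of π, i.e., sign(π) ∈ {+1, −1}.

Orbit of 1 under x↦10x: [1, 10, 19]… (length divides ord_27(10)).
π_10 has 15 disjoint cycles with lengths [3, 3, 3, 3, 3, 3, 1, 1, 1, 1, 1, 1, 1, 1, 1] on {0,…,26}.
n − c = 27 − 15 = 12; sign = (−1)^12 = +1.
Zolotarev: (10|27) = +1, matching the cycle-count sign.

+1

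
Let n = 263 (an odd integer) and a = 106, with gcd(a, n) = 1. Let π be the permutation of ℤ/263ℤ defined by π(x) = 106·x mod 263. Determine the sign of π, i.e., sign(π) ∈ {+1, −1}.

Start at x=252: 252 → 149 → 14 → 169 → 30 → 24 → 177 → … (one orbit).
The orbit structure of x ↦ 106x mod 263: 2 orbits of sizes [262, 1].
263 − 2 = 261 transpositions; sign(π) = (−1)^261 = -1.
The Jacobi symbol (106|263) = -1 (Zolotarev) agrees.

-1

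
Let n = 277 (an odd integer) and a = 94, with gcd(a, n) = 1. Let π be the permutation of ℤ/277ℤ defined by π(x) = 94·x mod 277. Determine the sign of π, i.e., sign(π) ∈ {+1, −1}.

-1

Trace 201: π^k(201) = [201, 58, 189, 38, 248, 44, 258] for k=0..6.
Decompose π into cycles: lengths [276, 1] (2 cycles, including the fixed point 0).
With 2 cycles on 277 points, sign = (−1)^{277−2} = -1.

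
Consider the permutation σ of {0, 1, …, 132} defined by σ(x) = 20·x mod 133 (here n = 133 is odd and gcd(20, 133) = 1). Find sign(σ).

-1

Start at x=20: 20 → 1 → 20 (one orbit).
Cycle lengths of π_20 on ℤ/133ℤ: [2, 2, 2, 2, 2, 2, 2, 2, 2, 2, 2, 2, 2, 2, 2, 2, 2, 2, 2, 2, 2, 2, 2, 2, 2, 2, 2, 2, 2, 2, 2, 2, 2, 2, 2, 2, 2, 2, 2, 2, 2, 2, 2, 2, 2, 2, 2, 2, 2, 2, 2, 2, 2, 2, 2, 2, 2, 1, 1, 1, 1, 1, 1, 1, 1, 1, 1, 1, 1, 1, 1, 1, 1, 1, 1, 1]; 76 cycles in total.
With 76 cycles on 133 points, sign = (−1)^{133−76} = -1.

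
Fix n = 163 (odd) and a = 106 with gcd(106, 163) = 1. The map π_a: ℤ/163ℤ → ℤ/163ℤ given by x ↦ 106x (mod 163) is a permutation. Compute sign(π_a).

-1

Orbit of 139 under x↦106x: [139, 64, 101, 111, 30, 83, 159]… (length divides ord_163(106)).
Cycle type of π: 162 + 1; total 2 cycles.
163 − 2 = 161 transpositions; sign(π) = (−1)^161 = -1.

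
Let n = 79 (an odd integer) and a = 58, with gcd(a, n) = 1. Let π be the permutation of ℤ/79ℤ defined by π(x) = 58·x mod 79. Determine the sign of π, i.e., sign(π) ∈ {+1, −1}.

-1

Trace 33: π^k(33) = [33, 18, 17, 38, 71, 10, 27] for k=0..6.
The orbit structure of x ↦ 58x mod 79: 4 orbits of sizes [26, 26, 26, 1].
79 − 4 = 75 transpositions; sign(π) = (−1)^75 = -1.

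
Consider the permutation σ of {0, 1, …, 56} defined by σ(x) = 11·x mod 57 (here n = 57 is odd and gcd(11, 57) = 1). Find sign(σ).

-1

Trace 1: π^k(1) = [1, 11, 7, 20, 49, 26] for k=0..5.
Cycle lengths of π_11 on ℤ/57ℤ: [6, 6, 6, 6, 6, 6, 3, 3, 3, 3, 3, 3, 2, 1]; 14 cycles in total.
With 14 cycles on 57 points, sign = (−1)^{57−14} = -1.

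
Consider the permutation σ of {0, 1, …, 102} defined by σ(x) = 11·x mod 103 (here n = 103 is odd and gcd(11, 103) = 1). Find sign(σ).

Trace 64: π^k(64) = [64, 86, 19, 3, 33, 54, 79] for k=0..6.
Decompose π into cycles: lengths [102, 1] (2 cycles, including the fixed point 0).
With 2 cycles on 103 points, sign = (−1)^{103−2} = -1.
(11|103)_J = -1 (Zolotarev's lemma cross-check).

-1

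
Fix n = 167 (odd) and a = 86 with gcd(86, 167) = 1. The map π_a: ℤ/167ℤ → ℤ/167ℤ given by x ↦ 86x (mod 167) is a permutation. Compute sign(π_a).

Start at x=60: 60 → 150 → 41 → 19 → 131 → 77 → 109 → … (one orbit).
π_86 has 2 disjoint cycles with lengths [166, 1] on {0,…,166}.
Σ(ℓ_i−1) = 167−2 = 165; sign = (−1)^165 = -1.

-1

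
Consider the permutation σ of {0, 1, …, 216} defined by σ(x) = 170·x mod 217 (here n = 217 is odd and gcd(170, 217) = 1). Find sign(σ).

Start at x=15: 15 → 163 → 151 → 64 → 30 → 109 → 85 → … (one orbit).
Decompose π into cycles: lengths [30, 30, 30, 30, 30, 30, 10, 10, 10, 3, 3, 1] (12 cycles, including the fixed point 0).
217 − 12 = 205 transpositions; sign(π) = (−1)^205 = -1.

-1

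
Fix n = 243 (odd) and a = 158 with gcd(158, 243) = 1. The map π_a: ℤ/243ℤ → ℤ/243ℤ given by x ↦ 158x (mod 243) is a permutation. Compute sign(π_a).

-1

Orbit of 26 under x↦158x: [26, 220, 11, 37, 14, 25, 62]… (length divides ord_243(158)).
6 cycles of lengths [162, 54, 18, 6, 2, 1].
With 6 cycles on 243 points, sign = (−1)^{243−6} = -1.
(158|243)_J = -1 (Zolotarev's lemma cross-check).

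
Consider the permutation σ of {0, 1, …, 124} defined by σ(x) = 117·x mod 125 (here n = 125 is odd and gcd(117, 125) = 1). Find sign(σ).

-1

Start at x=69: 69 → 73 → 41 → 47 → 124 → 8 → 61 → … (one orbit).
Cycle lengths of π_117 on ℤ/125ℤ: [100, 20, 4, 1]; 4 cycles in total.
Σ(ℓ_i−1) = 125−4 = 121; sign = (−1)^121 = -1.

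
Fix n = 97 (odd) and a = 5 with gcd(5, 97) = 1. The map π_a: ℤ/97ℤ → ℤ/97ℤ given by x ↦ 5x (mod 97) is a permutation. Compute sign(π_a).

Orbit of 16 under x↦5x: [16, 80, 12, 60, 9, 45, 31]… (length divides ord_97(5)).
Decompose π into cycles: lengths [96, 1] (2 cycles, including the fixed point 0).
n − c = 97 − 2 = 95; sign = (−1)^95 = -1.
Check: (5/97) = -1 by Zolotarev.

-1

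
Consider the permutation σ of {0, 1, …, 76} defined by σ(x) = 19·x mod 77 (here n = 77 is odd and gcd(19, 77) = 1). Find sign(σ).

+1

Start at x=9: 9 → 17 → 15 → 54 → 25 → 13 → 16 → … (one orbit).
π_19 has 5 disjoint cycles with lengths [30, 30, 10, 6, 1] on {0,…,76}.
Σ(ℓ_i−1) = 77−5 = 72; sign = (−1)^72 = +1.
The Jacobi symbol (19|77) = +1 (Zolotarev) agrees.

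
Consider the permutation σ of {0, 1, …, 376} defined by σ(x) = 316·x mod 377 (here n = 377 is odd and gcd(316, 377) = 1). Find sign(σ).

-1

Trace 186: π^k(186) = [186, 341, 311, 256, 218, 274, 251] for k=0..6.
The orbit structure of x ↦ 316x mod 377: 8 orbits of sizes [84, 84, 84, 84, 28, 6, 6, 1].
Σ(ℓ_i−1) = 377−8 = 369; sign = (−1)^369 = -1.
(316|377)_J = -1 (Zolotarev's lemma cross-check).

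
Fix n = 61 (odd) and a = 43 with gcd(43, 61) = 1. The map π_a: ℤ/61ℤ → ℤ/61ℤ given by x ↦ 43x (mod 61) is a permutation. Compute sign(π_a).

Start at x=46: 46 → 26 → 20 → 6 → 14 → 53 → 22 → … (one orbit).
Cycle type of π: 60 + 1; total 2 cycles.
61 − 2 = 59 transpositions; sign(π) = (−1)^59 = -1.

-1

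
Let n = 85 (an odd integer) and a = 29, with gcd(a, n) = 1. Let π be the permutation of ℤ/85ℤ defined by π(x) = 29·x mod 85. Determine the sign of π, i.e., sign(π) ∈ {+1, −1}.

-1

Start at x=66: 66 → 44 → 1 → 29 → 76 → 79 → 81 → … (one orbit).
Cycle type of π: 16×5 + 2×2 + 1; total 8 cycles.
Σ(ℓ_i−1) = 85−8 = 77; sign = (−1)^77 = -1.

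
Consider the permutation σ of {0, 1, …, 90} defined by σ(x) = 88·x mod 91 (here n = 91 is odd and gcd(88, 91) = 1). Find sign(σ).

+1

Start at x=88: 88 → 9 → 64 → 81 → 30 → 1 → 88 (one orbit).
Cycle lengths of π_88 on ℤ/91ℤ: [6, 6, 6, 6, 6, 6, 6, 6, 6, 6, 6, 6, 6, 6, 3, 3, 1]; 17 cycles in total.
n − c = 91 − 17 = 74; sign = (−1)^74 = +1.
Via Zolotarev, sign(π_{88}) = (88|91) = +1.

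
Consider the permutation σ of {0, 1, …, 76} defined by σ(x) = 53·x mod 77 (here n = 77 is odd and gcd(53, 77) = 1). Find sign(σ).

+1

Start at x=16: 16 → 1 → 53 → 37 → 36 → 60 → 23 → … (one orbit).
9 cycles of lengths [15, 15, 15, 15, 5, 5, 3, 3, 1].
sign(π) = (−1)^{n − #cycles} = (−1)^{77−9} = (−1)^68 = +1.
Check: (53/77) = +1 by Zolotarev.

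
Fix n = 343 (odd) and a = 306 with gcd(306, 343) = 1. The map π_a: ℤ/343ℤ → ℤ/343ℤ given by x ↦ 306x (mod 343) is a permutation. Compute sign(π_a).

Start at x=285: 285 → 88 → 174 → 79 → 164 → 106 → 194 → … (one orbit).
Decompose π into cycles: lengths [294, 42, 6, 1] (4 cycles, including the fixed point 0).
n − c = 343 − 4 = 339; sign = (−1)^339 = -1.

-1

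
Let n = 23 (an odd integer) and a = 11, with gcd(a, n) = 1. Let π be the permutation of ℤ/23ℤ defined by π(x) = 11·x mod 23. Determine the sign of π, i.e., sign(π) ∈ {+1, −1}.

Start at x=12: 12 → 17 → 3 → 10 → 18 → 14 → 16 → … (one orbit).
Cycle type of π: 22 + 1; total 2 cycles.
With 2 cycles on 23 points, sign = (−1)^{23−2} = -1.

-1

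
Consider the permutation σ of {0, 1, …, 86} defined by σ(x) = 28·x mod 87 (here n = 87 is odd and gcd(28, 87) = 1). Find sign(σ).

Orbit of 1 under x↦28x: [1, 28]… (length divides ord_87(28)).
Decompose π into cycles: lengths [2, 2, 2, 2, 2, 2, 2, 2, 2, 2, 2, 2, 2, 2, 2, 2, 2, 2, 2, 2, 2, 2, 2, 2, 2, 2, 2, 2, 2, 2, 2, 2, 2, 2, 2, 2, 2, 2, 2, 2, 2, 2, 1, 1, 1] (45 cycles, including the fixed point 0).
sign(π) = (−1)^{n − #cycles} = (−1)^{87−45} = (−1)^42 = +1.
Via Zolotarev, sign(π_{28}) = (28|87) = +1.

+1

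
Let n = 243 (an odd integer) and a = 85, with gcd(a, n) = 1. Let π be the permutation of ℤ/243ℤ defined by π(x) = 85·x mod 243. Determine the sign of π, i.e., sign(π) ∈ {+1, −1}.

Trace 61: π^k(61) = [61, 82, 166, 16, 145, 175, 52] for k=0..6.
11 cycles of lengths [81, 81, 27, 27, 9, 9, 3, 3, 1, 1, 1].
Σ(ℓ_i−1) = 243−11 = 232; sign = (−1)^232 = +1.
Via Zolotarev, sign(π_{85}) = (85|243) = +1.

+1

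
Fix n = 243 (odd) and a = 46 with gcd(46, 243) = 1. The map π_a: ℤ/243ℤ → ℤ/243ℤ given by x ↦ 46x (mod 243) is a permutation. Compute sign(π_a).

+1

Orbit of 181 under x↦46x: [181, 64, 28, 73, 199, 163, 208]… (length divides ord_243(46)).
Cycle lengths of π_46 on ℤ/243ℤ: [27, 27, 27, 27, 27, 27, 9, 9, 9, 9, 9, 9, 3, 3, 3, 3, 3, 3, 1, 1, 1, 1, 1, 1, 1, 1, 1]; 27 cycles in total.
n − c = 243 − 27 = 216; sign = (−1)^216 = +1.
(46|243)_J = +1 (Zolotarev's lemma cross-check).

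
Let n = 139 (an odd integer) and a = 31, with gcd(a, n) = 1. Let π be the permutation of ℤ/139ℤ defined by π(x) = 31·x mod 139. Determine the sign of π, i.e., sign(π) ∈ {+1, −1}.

+1

Orbit of 5 under x↦31x: [5, 16, 79, 86, 25, 80, 117]… (length divides ord_139(31)).
Cycle lengths of π_31 on ℤ/139ℤ: [69, 69, 1]; 3 cycles in total.
139 − 3 = 136 transpositions; sign(π) = (−1)^136 = +1.
Zolotarev: (31|139) = +1, matching the cycle-count sign.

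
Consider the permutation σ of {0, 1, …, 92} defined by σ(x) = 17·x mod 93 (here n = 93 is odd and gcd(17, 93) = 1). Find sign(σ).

Start at x=89: 89 → 25 → 53 → 64 → 65 → 82 → 92 → … (one orbit).
5 cycles of lengths [30, 30, 30, 2, 1].
With 5 cycles on 93 points, sign = (−1)^{93−5} = +1.
(17|93)_J = +1 (Zolotarev's lemma cross-check).

+1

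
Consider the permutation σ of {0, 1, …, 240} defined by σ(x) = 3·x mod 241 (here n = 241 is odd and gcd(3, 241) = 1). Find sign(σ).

Orbit of 108 under x↦3x: [108, 83, 8, 24, 72, 216, 166]… (length divides ord_241(3)).
Cycle lengths of π_3 on ℤ/241ℤ: [120, 120, 1]; 3 cycles in total.
With 3 cycles on 241 points, sign = (−1)^{241−3} = +1.
Zolotarev: (3|241) = +1, matching the cycle-count sign.

+1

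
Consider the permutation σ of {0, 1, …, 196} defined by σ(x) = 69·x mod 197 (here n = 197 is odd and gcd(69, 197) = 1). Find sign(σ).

Orbit of 36 under x↦69x: [36, 120, 6, 20, 1, 69, 33]… (length divides ord_197(69)).
The orbit structure of x ↦ 69x mod 197: 8 orbits of sizes [28, 28, 28, 28, 28, 28, 28, 1].
n − c = 197 − 8 = 189; sign = (−1)^189 = -1.

-1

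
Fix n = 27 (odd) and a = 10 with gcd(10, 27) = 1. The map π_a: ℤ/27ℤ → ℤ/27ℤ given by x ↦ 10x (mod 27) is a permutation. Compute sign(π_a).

Orbit of 10 under x↦10x: [10, 19, 1]… (length divides ord_27(10)).
Decompose π into cycles: lengths [3, 3, 3, 3, 3, 3, 1, 1, 1, 1, 1, 1, 1, 1, 1] (15 cycles, including the fixed point 0).
n − c = 27 − 15 = 12; sign = (−1)^12 = +1.
(10|27)_J = +1 (Zolotarev's lemma cross-check).

+1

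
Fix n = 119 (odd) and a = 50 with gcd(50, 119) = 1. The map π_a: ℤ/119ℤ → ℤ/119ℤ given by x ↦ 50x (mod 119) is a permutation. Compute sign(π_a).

+1

Trace 1: π^k(1) = [1, 50] for k=0..1.
63 cycles of lengths [2, 2, 2, 2, 2, 2, 2, 2, 2, 2, 2, 2, 2, 2, 2, 2, 2, 2, 2, 2, 2, 2, 2, 2, 2, 2, 2, 2, 2, 2, 2, 2, 2, 2, 2, 2, 2, 2, 2, 2, 2, 2, 2, 2, 2, 2, 2, 2, 2, 2, 2, 2, 2, 2, 2, 2, 1, 1, 1, 1, 1, 1, 1].
sign(π) = (−1)^{n − #cycles} = (−1)^{119−63} = (−1)^56 = +1.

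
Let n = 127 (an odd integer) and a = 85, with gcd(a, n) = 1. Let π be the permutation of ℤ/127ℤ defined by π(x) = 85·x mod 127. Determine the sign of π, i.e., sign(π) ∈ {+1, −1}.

Start at x=30: 30 → 10 → 88 → 114 → 38 → 55 → 103 → … (one orbit).
2 cycles of lengths [126, 1].
2 cycles on 127: each ℓ→(−1)^(ℓ−1), product (−1)^125 = -1.
Check: (85/127) = -1 by Zolotarev.

-1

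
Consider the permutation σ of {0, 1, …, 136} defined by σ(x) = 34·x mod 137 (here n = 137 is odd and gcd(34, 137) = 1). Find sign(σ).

+1

Orbit of 119 under x↦34x: [119, 73, 16, 133, 1, 34, 60]… (length divides ord_137(34)).
Cycle lengths of π_34 on ℤ/137ℤ: [17, 17, 17, 17, 17, 17, 17, 17, 1]; 9 cycles in total.
sign(π) = (−1)^{n − #cycles} = (−1)^{137−9} = (−1)^128 = +1.
Check: (34/137) = +1 by Zolotarev.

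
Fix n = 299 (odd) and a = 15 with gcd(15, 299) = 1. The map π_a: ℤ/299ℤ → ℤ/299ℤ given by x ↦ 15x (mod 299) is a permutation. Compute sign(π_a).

+1

Trace 196: π^k(196) = [196, 249, 147, 112, 185, 84, 64] for k=0..6.
Cycle type of π: 132×2 + 22 + 12 + 1; total 5 cycles.
299 − 5 = 294 transpositions; sign(π) = (−1)^294 = +1.
Via Zolotarev, sign(π_{15}) = (15|299) = +1.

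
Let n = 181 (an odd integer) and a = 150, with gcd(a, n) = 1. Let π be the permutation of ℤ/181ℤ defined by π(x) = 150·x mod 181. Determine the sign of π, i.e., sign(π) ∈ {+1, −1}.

Orbit of 35 under x↦150x: [35, 1, 150, 56, 74, 59, 162]… (length divides ord_181(150)).
10 cycles of lengths [20, 20, 20, 20, 20, 20, 20, 20, 20, 1].
10 cycles on 181: each ℓ→(−1)^(ℓ−1), product (−1)^171 = -1.
(150|181)_J = -1 (Zolotarev's lemma cross-check).

-1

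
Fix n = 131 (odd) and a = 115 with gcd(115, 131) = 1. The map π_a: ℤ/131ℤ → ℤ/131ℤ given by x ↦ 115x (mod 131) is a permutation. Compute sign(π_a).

-1

Start at x=43: 43 → 98 → 4 → 67 → 107 → 122 → 13 → … (one orbit).
2 cycles of lengths [130, 1].
n − c = 131 − 2 = 129; sign = (−1)^129 = -1.
The Jacobi symbol (115|131) = -1 (Zolotarev) agrees.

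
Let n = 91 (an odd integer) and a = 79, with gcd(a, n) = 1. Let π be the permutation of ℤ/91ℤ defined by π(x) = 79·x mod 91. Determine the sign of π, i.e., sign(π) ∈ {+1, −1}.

+1

Trace 1: π^k(1) = [1, 79, 53] for k=0..2.
Decompose π into cycles: lengths [3, 3, 3, 3, 3, 3, 3, 3, 3, 3, 3, 3, 3, 3, 3, 3, 3, 3, 3, 3, 3, 3, 3, 3, 3, 3, 1, 1, 1, 1, 1, 1, 1, 1, 1, 1, 1, 1, 1] (39 cycles, including the fixed point 0).
n − c = 91 − 39 = 52; sign = (−1)^52 = +1.
Via Zolotarev, sign(π_{79}) = (79|91) = +1.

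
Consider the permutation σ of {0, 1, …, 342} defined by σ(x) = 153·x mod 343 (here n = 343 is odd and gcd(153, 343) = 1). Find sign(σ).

Start at x=258: 258 → 29 → 321 → 64 → 188 → 295 → 202 → … (one orbit).
π_153 has 10 disjoint cycles with lengths [98, 98, 98, 14, 14, 14, 2, 2, 2, 1] on {0,…,342}.
sign(π) = (−1)^{n − #cycles} = (−1)^{343−10} = (−1)^333 = -1.
(153|343)_J = -1 (Zolotarev's lemma cross-check).

-1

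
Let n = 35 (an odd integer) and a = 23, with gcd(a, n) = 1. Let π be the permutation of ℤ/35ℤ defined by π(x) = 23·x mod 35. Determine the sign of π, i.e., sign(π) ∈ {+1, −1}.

-1

Orbit of 4 under x↦23x: [4, 22, 16, 18, 29, 2, 11]… (length divides ord_35(23)).
Decompose π into cycles: lengths [12, 12, 4, 3, 3, 1] (6 cycles, including the fixed point 0).
6 cycles on 35: each ℓ→(−1)^(ℓ−1), product (−1)^29 = -1.
The Jacobi symbol (23|35) = -1 (Zolotarev) agrees.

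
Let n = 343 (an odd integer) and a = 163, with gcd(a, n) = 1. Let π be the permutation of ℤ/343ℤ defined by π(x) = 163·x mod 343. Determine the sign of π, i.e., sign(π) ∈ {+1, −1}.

+1

Orbit of 113 under x↦163x: [113, 240, 18, 190, 100, 179, 22]… (length divides ord_343(163)).
Cycle lengths of π_163 on ℤ/343ℤ: [147, 147, 21, 21, 3, 3, 1]; 7 cycles in total.
343 − 7 = 336 transpositions; sign(π) = (−1)^336 = +1.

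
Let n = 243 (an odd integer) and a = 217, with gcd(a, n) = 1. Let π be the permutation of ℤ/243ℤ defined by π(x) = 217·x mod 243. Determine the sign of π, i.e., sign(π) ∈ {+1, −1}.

+1

Trace 28: π^k(28) = [28, 1, 217, 190, 163, 136, 109] for k=0..6.
π_217 has 63 disjoint cycles with lengths [9, 9, 9, 9, 9, 9, 9, 9, 9, 9, 9, 9, 9, 9, 9, 9, 9, 9, 3, 3, 3, 3, 3, 3, 3, 3, 3, 3, 3, 3, 3, 3, 3, 3, 3, 3, 1, 1, 1, 1, 1, 1, 1, 1, 1, 1, 1, 1, 1, 1, 1, 1, 1, 1, 1, 1, 1, 1, 1, 1, 1, 1, 1] on {0,…,242}.
With 63 cycles on 243 points, sign = (−1)^{243−63} = +1.
The Jacobi symbol (217|243) = +1 (Zolotarev) agrees.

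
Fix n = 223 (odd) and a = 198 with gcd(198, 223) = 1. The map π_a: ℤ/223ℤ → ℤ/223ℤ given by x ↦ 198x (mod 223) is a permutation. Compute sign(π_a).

Start at x=101: 101 → 151 → 16 → 46 → 188 → 206 → 202 → … (one orbit).
Decompose π into cycles: lengths [222, 1] (2 cycles, including the fixed point 0).
Σ(ℓ_i−1) = 223−2 = 221; sign = (−1)^221 = -1.

-1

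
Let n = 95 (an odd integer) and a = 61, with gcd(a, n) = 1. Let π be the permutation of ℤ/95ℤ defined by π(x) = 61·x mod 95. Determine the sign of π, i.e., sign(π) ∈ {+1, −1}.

+1

Start at x=1: 1 → 61 → 16 → 26 → 66 → 36 → 11 → … (one orbit).
Cycle type of π: 9×10 + 1×5; total 15 cycles.
15 cycles on 95: each ℓ→(−1)^(ℓ−1), product (−1)^80 = +1.
Zolotarev: (61|95) = +1, matching the cycle-count sign.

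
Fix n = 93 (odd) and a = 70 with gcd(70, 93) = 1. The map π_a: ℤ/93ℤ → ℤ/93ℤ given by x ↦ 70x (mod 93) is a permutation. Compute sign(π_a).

+1

Trace 1: π^k(1) = [1, 70, 64, 16, 4] for k=0..4.
π_70 has 21 disjoint cycles with lengths [5, 5, 5, 5, 5, 5, 5, 5, 5, 5, 5, 5, 5, 5, 5, 5, 5, 5, 1, 1, 1] on {0,…,92}.
sign(π) = (−1)^{n − #cycles} = (−1)^{93−21} = (−1)^72 = +1.
Check: (70/93) = +1 by Zolotarev.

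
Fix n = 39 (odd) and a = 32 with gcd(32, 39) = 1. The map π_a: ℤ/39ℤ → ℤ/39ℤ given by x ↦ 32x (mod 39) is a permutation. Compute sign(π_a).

Trace 20: π^k(20) = [20, 16, 5, 4, 11, 1, 32] for k=0..6.
5 cycles of lengths [12, 12, 12, 2, 1].
sign(π) = (−1)^{n − #cycles} = (−1)^{39−5} = (−1)^34 = +1.
Via Zolotarev, sign(π_{32}) = (32|39) = +1.

+1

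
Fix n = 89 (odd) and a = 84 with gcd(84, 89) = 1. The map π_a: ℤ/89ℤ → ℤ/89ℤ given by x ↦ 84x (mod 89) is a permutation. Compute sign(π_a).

Orbit of 50 under x↦84x: [50, 17, 4, 69, 11, 34, 8]… (length divides ord_89(84)).
3 cycles of lengths [44, 44, 1].
sign(π) = (−1)^{n − #cycles} = (−1)^{89−3} = (−1)^86 = +1.
Zolotarev: (84|89) = +1, matching the cycle-count sign.

+1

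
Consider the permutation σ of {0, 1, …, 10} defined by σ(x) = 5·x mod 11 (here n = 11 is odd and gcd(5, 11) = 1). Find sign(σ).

Orbit of 4 under x↦5x: [4, 9, 1, 5, 3]… (length divides ord_11(5)).
Cycle lengths of π_5 on ℤ/11ℤ: [5, 5, 1]; 3 cycles in total.
11 − 3 = 8 transpositions; sign(π) = (−1)^8 = +1.
The Jacobi symbol (5|11) = +1 (Zolotarev) agrees.

+1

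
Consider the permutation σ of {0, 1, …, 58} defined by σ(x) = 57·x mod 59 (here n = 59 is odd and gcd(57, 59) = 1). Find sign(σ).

Trace 5: π^k(5) = [5, 49, 20, 19, 21, 17, 25] for k=0..6.
3 cycles of lengths [29, 29, 1].
sign(π) = (−1)^{n − #cycles} = (−1)^{59−3} = (−1)^56 = +1.

+1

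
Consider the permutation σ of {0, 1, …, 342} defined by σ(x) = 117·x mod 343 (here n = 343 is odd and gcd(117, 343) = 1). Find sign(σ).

-1

Start at x=97: 97 → 30 → 80 → 99 → 264 → 18 → 48 → … (one orbit).
Cycle type of π: 42×7 + 6×8 + 1; total 16 cycles.
Σ(ℓ_i−1) = 343−16 = 327; sign = (−1)^327 = -1.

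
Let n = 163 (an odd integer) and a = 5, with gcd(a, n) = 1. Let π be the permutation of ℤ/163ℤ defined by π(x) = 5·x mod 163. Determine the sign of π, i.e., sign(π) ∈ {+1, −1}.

Orbit of 98 under x↦5x: [98, 1, 5, 25, 125, 136, 28]… (length divides ord_163(5)).
π_5 has 4 disjoint cycles with lengths [54, 54, 54, 1] on {0,…,162}.
4 cycles on 163: each ℓ→(−1)^(ℓ−1), product (−1)^159 = -1.

-1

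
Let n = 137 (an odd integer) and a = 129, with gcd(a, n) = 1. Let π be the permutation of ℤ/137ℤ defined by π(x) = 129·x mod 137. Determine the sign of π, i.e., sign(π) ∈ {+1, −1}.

Orbit of 65 under x↦129x: [65, 28, 50, 11, 49, 19, 122]… (length divides ord_137(129)).
The orbit structure of x ↦ 129x mod 137: 3 orbits of sizes [68, 68, 1].
sign(π) = (−1)^{n − #cycles} = (−1)^{137−3} = (−1)^134 = +1.

+1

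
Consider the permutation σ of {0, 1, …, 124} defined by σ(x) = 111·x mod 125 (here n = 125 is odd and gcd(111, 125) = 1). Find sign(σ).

Orbit of 96 under x↦111x: [96, 31, 66, 76, 61, 21, 81]… (length divides ord_125(111)).
π_111 has 13 disjoint cycles with lengths [25, 25, 25, 25, 5, 5, 5, 5, 1, 1, 1, 1, 1] on {0,…,124}.
Σ(ℓ_i−1) = 125−13 = 112; sign = (−1)^112 = +1.
Via Zolotarev, sign(π_{111}) = (111|125) = +1.

+1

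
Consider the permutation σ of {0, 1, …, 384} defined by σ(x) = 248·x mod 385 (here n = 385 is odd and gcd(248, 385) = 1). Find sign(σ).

Start at x=289: 289 → 62 → 361 → 208 → 379 → 52 → 191 → … (one orbit).
Decompose π into cycles: lengths [60, 60, 60, 60, 30, 30, 20, 20, 12, 12, 10, 6, 4, 1] (14 cycles, including the fixed point 0).
n − c = 385 − 14 = 371; sign = (−1)^371 = -1.
The Jacobi symbol (248|385) = -1 (Zolotarev) agrees.

-1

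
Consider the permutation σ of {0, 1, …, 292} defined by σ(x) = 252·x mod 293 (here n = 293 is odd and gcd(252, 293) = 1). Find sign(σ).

-1

Orbit of 125 under x↦252x: [125, 149, 44, 247, 128, 26, 106]… (length divides ord_293(252)).
Cycle type of π: 292 + 1; total 2 cycles.
sign(π) = (−1)^{n − #cycles} = (−1)^{293−2} = (−1)^291 = -1.
Via Zolotarev, sign(π_{252}) = (252|293) = -1.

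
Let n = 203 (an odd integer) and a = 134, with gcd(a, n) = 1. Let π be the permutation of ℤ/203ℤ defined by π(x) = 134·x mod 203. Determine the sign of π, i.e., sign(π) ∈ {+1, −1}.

Start at x=113: 113 → 120 → 43 → 78 → 99 → 71 → 176 → … (one orbit).
Cycle type of π: 28×7 + 1×7; total 14 cycles.
With 14 cycles on 203 points, sign = (−1)^{203−14} = -1.
Check: (134/203) = -1 by Zolotarev.

-1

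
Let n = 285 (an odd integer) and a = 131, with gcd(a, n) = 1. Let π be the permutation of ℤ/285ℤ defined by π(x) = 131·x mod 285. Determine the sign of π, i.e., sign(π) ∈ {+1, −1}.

-1

Orbit of 131 under x↦131x: [131, 61, 11, 16, 101, 121, 176]… (length divides ord_285(131)).
Cycle type of π: 18×10 + 9×10 + 2×5 + 1×5; total 30 cycles.
285 − 30 = 255 transpositions; sign(π) = (−1)^255 = -1.
Zolotarev: (131|285) = -1, matching the cycle-count sign.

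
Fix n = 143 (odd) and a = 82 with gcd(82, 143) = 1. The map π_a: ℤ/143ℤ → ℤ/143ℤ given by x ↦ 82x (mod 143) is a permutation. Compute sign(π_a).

Trace 100: π^k(100) = [100, 49, 14, 4, 42, 12, 126] for k=0..6.
Cycle type of π: 30×4 + 6×2 + 5×2 + 1; total 9 cycles.
n − c = 143 − 9 = 134; sign = (−1)^134 = +1.
The Jacobi symbol (82|143) = +1 (Zolotarev) agrees.

+1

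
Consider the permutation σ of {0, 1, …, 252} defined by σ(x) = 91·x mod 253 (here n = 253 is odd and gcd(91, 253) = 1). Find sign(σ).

-1

Trace 114: π^k(114) = [114, 1, 91, 185, 137, 70, 45] for k=0..6.
36 cycles of lengths [10, 10, 10, 10, 10, 10, 10, 10, 10, 10, 10, 10, 10, 10, 10, 10, 10, 10, 10, 10, 10, 10, 5, 5, 2, 2, 2, 2, 2, 2, 2, 2, 2, 2, 2, 1].
n − c = 253 − 36 = 217; sign = (−1)^217 = -1.
The Jacobi symbol (91|253) = -1 (Zolotarev) agrees.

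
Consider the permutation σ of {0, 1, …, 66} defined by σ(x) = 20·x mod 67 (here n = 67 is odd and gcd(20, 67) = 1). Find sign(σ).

Orbit of 66 under x↦20x: [66, 47, 2, 40, 63, 54, 8]… (length divides ord_67(20)).
Cycle lengths of π_20 on ℤ/67ℤ: [66, 1]; 2 cycles in total.
n − c = 67 − 2 = 65; sign = (−1)^65 = -1.
The Jacobi symbol (20|67) = -1 (Zolotarev) agrees.

-1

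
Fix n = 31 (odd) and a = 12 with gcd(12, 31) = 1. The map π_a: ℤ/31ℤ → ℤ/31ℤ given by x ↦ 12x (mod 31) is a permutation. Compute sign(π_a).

Orbit of 4 under x↦12x: [4, 17, 18, 30, 19, 11, 8]… (length divides ord_31(12)).
2 cycles of lengths [30, 1].
2 cycles on 31: each ℓ→(−1)^(ℓ−1), product (−1)^29 = -1.
The Jacobi symbol (12|31) = -1 (Zolotarev) agrees.

-1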